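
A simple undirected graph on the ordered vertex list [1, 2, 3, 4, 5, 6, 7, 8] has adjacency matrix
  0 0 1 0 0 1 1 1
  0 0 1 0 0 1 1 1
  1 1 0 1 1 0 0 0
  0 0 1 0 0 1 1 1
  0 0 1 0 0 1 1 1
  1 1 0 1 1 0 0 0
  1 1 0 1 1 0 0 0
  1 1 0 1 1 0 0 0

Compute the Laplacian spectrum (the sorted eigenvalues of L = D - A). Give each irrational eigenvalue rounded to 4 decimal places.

[0, 4, 4, 4, 4, 4, 4, 8]

Reading degrees in the order [1, 2, 3, 4, 5, 6, 7, 8] gives [4, 4, 4, 4, 4, 4, 4, 4]; set D = diag(4, 4, 4, 4, 4, 4, 4, 4) and form L = D - A. Diagonalising L (or applying a numerical eigensolver to the 8x8 matrix) gives the spectrum above. The eigenvalues sum to 32, which equals trace(L) = 2|E|.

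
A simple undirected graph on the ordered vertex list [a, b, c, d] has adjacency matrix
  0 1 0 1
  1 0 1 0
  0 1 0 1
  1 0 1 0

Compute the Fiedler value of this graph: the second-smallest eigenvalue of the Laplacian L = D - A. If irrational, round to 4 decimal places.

2

With the vertex order [a, b, c, d], the degrees are [2, 2, 2, 2], giving D = diag(2, 2, 2, 2) and L = D - A. Computing the eigenvalues of L and sorting gives [0, 2, 2, 4]. The Fiedler value lambda_2 = 2 is strictly positive, so the graph is connected. By the matrix-tree theorem the graph has (1/4) * product of the nonzero eigenvalues = 4 spanning trees. The largest eigenvalue, 4, is at most the vertex count 4.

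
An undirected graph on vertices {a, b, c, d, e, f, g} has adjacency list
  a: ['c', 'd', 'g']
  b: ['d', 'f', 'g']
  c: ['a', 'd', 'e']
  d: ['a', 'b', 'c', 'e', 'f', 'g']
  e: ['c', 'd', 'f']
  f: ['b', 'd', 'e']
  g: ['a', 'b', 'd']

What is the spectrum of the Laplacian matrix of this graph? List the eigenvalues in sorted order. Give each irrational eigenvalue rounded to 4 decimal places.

[0, 2, 2, 4, 4, 5, 7]

Reading degrees in the order [a, b, c, d, e, f, g] gives [3, 3, 3, 6, 3, 3, 3]; set D = diag(3, 3, 3, 6, 3, 3, 3) and form L = D - A. The multiplicity of 0 as a Laplacian eigenvalue equals the number of connected components. The single zero eigenvalue shows the graph is connected. By the matrix-tree theorem the graph has (1/7) * product of the nonzero eigenvalues = 320 spanning trees.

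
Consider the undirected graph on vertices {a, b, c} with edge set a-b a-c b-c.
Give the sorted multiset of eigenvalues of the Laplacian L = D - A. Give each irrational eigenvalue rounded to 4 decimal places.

[0, 3, 3]

Each diagonal entry of L is the vertex degree and each off-diagonal entry is -1 where an edge is present, 0 otherwise; in the order [a, b, c] the diagonal is [2, 2, 2]. Diagonalising L (or applying a numerical eigensolver to the 3x3 matrix) gives the spectrum above. There is one zero in the spectrum, matching the 1 component.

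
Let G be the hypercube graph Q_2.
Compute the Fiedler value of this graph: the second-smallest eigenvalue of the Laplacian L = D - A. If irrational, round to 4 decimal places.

The graph has 4 vertices and degree multiset [2, 2, 2, 2]; D is the diagonal matrix of degrees and L = D - A. The sorted Laplacian eigenvalues are [0, 2, 2, 4]; the algebraic connectivity is the second entry, 2.

2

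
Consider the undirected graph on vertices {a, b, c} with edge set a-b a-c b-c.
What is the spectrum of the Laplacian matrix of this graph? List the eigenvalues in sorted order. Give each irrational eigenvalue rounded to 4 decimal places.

[0, 3, 3]

Each diagonal entry of L is the vertex degree and each off-diagonal entry is -1 where an edge is present, 0 otherwise; in the order [a, b, c] the diagonal is [2, 2, 2]. Diagonalising L (or applying a numerical eigensolver to the 3x3 matrix) gives the spectrum above. The single zero eigenvalue shows the graph is connected.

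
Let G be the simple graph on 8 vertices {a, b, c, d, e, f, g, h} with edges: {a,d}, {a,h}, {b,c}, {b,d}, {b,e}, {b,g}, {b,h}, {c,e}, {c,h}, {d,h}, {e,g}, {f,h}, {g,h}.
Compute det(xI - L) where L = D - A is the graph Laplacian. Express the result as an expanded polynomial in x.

With the vertex order [a, b, c, d, e, f, g, h], the degrees are [2, 5, 3, 3, 3, 1, 3, 6], giving D = diag(2, 5, 3, 3, 3, 1, 3, 6) and L = D - A. Computing det(xI - L) by cofactor expansion (or equivalently via sum-over-permutations) gives x^8 - 26x^7 + 274x^6 - 1508x^5 + 4646x^4 - 7930x^3 + 6855x^2 - 2304x. The constant term is 0 because L is singular (the all-ones vector lies in its kernel).

x^8 - 26x^7 + 274x^6 - 1508x^5 + 4646x^4 - 7930x^3 + 6855x^2 - 2304x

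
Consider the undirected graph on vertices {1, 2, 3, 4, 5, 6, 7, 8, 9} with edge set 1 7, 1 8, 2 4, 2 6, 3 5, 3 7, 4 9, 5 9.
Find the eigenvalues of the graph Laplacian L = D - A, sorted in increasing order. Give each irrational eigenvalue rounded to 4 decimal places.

Reading degrees in the order [1, 2, 3, 4, 5, 6, 7, 8, 9] gives [2, 2, 2, 2, 2, 1, 2, 1, 2]; set D = diag(2, 2, 2, 2, 2, 1, 2, 1, 2) and form L = D - A. L is symmetric positive semidefinite, so every eigenvalue is real and nonnegative. There is one zero in the spectrum, matching the 1 component.

[0, 0.1206, 0.4679, 1, 1.6527, 2.3473, 3, 3.5321, 3.8794]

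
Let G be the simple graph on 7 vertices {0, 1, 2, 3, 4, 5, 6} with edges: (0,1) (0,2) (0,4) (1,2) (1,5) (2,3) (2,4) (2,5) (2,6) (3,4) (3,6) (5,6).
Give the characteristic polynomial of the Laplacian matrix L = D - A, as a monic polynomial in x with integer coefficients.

x^7 - 24x^6 + 231x^5 - 1140x^4 + 3036x^3 - 4128x^2 + 2240x

Reading degrees in the order [0, 1, 2, 3, 4, 5, 6] gives [3, 3, 6, 3, 3, 3, 3]; set D = diag(3, 3, 6, 3, 3, 3, 3) and form L = D - A. L has integer entries, so p(x) = det(xI - L) has integer coefficients. Expanding the determinant yields x^7 - 24x^6 + 231x^5 - 1140x^4 + 3036x^3 - 4128x^2 + 2240x. Since p(0) = det(-L) = 0, x divides p(x). By the matrix-tree theorem the graph has (1/7) * product of the nonzero eigenvalues = 320 spanning trees. The eigenvalues sum to 24, which equals trace(L) = 2|E|.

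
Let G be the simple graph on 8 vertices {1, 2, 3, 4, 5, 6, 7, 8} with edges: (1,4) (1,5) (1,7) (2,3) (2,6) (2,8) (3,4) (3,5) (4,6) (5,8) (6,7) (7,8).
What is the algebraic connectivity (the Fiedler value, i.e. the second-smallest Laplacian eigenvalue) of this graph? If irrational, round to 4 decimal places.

2

With the vertex order [1, 2, 3, 4, 5, 6, 7, 8], the degrees are [3, 3, 3, 3, 3, 3, 3, 3], giving D = diag(3, 3, 3, 3, 3, 3, 3, 3) and L = D - A. Computing the eigenvalues of L and sorting gives [0, 2, 2, 2, 4, 4, 4, 6]. The Fiedler value lambda_2 = 2 is strictly positive, so the graph is connected. There is one zero in the spectrum, matching the 1 component.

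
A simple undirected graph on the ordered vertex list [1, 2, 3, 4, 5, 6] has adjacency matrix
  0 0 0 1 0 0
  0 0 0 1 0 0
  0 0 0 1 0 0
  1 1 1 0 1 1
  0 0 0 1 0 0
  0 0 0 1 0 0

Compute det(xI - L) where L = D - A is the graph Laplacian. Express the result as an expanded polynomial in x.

x^6 - 10x^5 + 30x^4 - 40x^3 + 25x^2 - 6x

Reading degrees in the order [1, 2, 3, 4, 5, 6] gives [1, 1, 1, 5, 1, 1]; set D = diag(1, 1, 1, 5, 1, 1) and form L = D - A. The eigenvalues of L are [0, 1, 1, 1, 1, 6]; the characteristic polynomial is the product of (x - lambda_i), which multiplies out to x^6 - 10x^5 + 30x^4 - 40x^3 + 25x^2 - 6x. The constant term is 0 because L is singular (the all-ones vector lies in its kernel). By the matrix-tree theorem the graph has (1/6) * product of the nonzero eigenvalues = 1 spanning tree.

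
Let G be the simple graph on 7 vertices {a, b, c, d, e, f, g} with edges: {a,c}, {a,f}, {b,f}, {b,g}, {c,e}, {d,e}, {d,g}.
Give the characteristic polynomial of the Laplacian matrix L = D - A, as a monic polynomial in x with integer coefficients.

x^7 - 14x^6 + 77x^5 - 210x^4 + 294x^3 - 196x^2 + 49x

Reading degrees in the order [a, b, c, d, e, f, g] gives [2, 2, 2, 2, 2, 2, 2]; set D = diag(2, 2, 2, 2, 2, 2, 2) and form L = D - A. L has integer entries, so p(x) = det(xI - L) has integer coefficients. Expanding the determinant yields x^7 - 14x^6 + 77x^5 - 210x^4 + 294x^3 - 196x^2 + 49x. The coefficient of x^6 equals -trace(L) = -14, matching the sum of degrees. There is one zero in the spectrum, matching the 1 component. The eigenvalues sum to 14, which equals trace(L) = 2|E|.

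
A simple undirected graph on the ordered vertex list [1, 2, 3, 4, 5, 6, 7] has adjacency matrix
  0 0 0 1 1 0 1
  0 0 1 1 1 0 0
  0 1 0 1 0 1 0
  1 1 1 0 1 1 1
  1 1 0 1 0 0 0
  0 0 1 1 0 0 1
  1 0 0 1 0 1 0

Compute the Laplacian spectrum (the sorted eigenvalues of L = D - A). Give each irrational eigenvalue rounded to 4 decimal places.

With the vertex order [1, 2, 3, 4, 5, 6, 7], the degrees are [3, 3, 3, 6, 3, 3, 3], giving D = diag(3, 3, 3, 6, 3, 3, 3) and L = D - A. The multiplicity of 0 as a Laplacian eigenvalue equals the number of connected components. The single zero eigenvalue shows the graph is connected. There is one zero in the spectrum, matching the 1 component. The largest eigenvalue, 7, is at most the vertex count 7.

[0, 2, 2, 4, 4, 5, 7]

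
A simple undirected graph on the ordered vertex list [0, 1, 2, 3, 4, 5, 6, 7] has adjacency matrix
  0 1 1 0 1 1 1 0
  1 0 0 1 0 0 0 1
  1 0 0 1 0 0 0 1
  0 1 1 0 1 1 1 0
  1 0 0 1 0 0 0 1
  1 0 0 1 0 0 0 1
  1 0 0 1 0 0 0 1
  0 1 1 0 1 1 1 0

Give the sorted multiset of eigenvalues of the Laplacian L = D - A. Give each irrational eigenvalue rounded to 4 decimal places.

[0, 3, 3, 3, 3, 5, 5, 8]

Each diagonal entry of L is the vertex degree and each off-diagonal entry is -1 where an edge is present, 0 otherwise; in the order [0, 1, 2, 3, 4, 5, 6, 7] the diagonal is [5, 3, 3, 5, 3, 3, 3, 5]. L is symmetric positive semidefinite, so every eigenvalue is real and nonnegative. The single zero eigenvalue shows the graph is connected. There is one zero in the spectrum, matching the 1 component. The eigenvalues sum to 30, which equals trace(L) = 2|E|.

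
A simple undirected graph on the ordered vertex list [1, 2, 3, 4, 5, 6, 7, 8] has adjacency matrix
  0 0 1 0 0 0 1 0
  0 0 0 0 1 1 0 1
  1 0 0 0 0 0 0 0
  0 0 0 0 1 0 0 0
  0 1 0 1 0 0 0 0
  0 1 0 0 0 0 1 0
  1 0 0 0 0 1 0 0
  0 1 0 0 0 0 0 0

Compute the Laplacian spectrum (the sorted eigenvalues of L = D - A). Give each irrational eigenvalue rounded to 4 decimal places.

With the vertex order [1, 2, 3, 4, 5, 6, 7, 8], the degrees are [2, 3, 1, 1, 2, 2, 2, 1], giving D = diag(2, 3, 1, 1, 2, 2, 2, 1) and L = D - A. The multiplicity of 0 as a Laplacian eigenvalue equals the number of connected components. The single zero eigenvalue shows the graph is connected.

[0, 0.1864, 0.5858, 1, 2, 2.4707, 3.4142, 4.3429]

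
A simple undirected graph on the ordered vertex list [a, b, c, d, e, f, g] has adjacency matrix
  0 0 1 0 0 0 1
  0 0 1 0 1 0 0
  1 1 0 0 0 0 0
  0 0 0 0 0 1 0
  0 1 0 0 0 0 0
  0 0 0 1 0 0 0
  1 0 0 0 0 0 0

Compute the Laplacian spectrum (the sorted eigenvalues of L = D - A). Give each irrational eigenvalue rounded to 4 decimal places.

[0, 0, 0.3820, 1.3820, 2, 2.6180, 3.6180]

Each diagonal entry of L is the vertex degree and each off-diagonal entry is -1 where an edge is present, 0 otherwise; in the order [a, b, c, d, e, f, g] the diagonal is [2, 2, 2, 1, 1, 1, 1]. The multiplicity of 0 as a Laplacian eigenvalue equals the number of connected components. The 2 zero eigenvalues correspond to the 2 connected components. There are 2 zeros in the spectrum, matching the 2 components.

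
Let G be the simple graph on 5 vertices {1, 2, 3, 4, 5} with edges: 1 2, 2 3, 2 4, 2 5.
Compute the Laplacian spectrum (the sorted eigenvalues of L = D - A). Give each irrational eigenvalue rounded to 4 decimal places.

[0, 1, 1, 1, 5]

Each diagonal entry of L is the vertex degree and each off-diagonal entry is -1 where an edge is present, 0 otherwise; in the order [1, 2, 3, 4, 5] the diagonal is [1, 4, 1, 1, 1]. The multiplicity of 0 as a Laplacian eigenvalue equals the number of connected components. The largest eigenvalue, 5, is at most the vertex count 5. There is one zero in the spectrum, matching the 1 component.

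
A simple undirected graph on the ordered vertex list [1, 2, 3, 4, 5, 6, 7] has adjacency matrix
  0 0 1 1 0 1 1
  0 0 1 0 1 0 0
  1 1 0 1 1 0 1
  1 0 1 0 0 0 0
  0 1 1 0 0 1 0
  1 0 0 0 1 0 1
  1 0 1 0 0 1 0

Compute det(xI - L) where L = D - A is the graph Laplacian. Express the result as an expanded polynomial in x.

x^7 - 22x^6 + 193x^5 - 860x^4 + 2041x^3 - 2432x^2 + 1134x

With the vertex order [1, 2, 3, 4, 5, 6, 7], the degrees are [4, 2, 5, 2, 3, 3, 3], giving D = diag(4, 2, 5, 2, 3, 3, 3) and L = D - A. L has integer entries, so p(x) = det(xI - L) has integer coefficients. Expanding the determinant yields x^7 - 22x^6 + 193x^5 - 860x^4 + 2041x^3 - 2432x^2 + 1134x. The constant term is 0 because L is singular (the all-ones vector lies in its kernel). The eigenvalues sum to 22, which equals trace(L) = 2|E|.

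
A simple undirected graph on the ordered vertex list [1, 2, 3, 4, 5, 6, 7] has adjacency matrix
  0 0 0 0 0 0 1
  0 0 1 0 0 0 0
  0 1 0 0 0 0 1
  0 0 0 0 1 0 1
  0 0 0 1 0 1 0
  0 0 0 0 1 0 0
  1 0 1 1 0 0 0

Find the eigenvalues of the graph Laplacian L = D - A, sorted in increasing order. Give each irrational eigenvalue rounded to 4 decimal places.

Reading degrees in the order [1, 2, 3, 4, 5, 6, 7] gives [1, 1, 2, 2, 2, 1, 3]; set D = diag(1, 1, 2, 2, 2, 1, 3) and form L = D - A. Diagonalising L (or applying a numerical eigensolver to the 7x7 matrix) gives the spectrum above. The single zero eigenvalue shows the graph is connected. The largest eigenvalue, 4.3342, is at most the vertex count 7. By the matrix-tree theorem the graph has (1/7) * product of the nonzero eigenvalues = 1 spanning tree.

[0, 0.2603, 0.6262, 1.4055, 2.2742, 3.0996, 4.3342]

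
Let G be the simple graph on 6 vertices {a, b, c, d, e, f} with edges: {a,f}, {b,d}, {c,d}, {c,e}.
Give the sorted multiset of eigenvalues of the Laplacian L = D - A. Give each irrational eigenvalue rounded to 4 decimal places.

[0, 0, 0.5858, 2, 2, 3.4142]

Each diagonal entry of L is the vertex degree and each off-diagonal entry is -1 where an edge is present, 0 otherwise; in the order [a, b, c, d, e, f] the diagonal is [1, 1, 2, 2, 1, 1]. Since every row of L sums to 0, the all-ones vector is in the kernel and 0 is an eigenvalue. The 2 zero eigenvalues correspond to the 2 connected components. The largest eigenvalue, 3.4142, is at most the vertex count 6.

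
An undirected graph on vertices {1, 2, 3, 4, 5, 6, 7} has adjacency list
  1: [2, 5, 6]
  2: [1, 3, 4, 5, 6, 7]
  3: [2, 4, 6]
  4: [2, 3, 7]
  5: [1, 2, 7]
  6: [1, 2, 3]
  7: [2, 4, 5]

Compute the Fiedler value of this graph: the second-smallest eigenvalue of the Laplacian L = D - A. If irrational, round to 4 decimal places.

With the vertex order [1, 2, 3, 4, 5, 6, 7], the degrees are [3, 6, 3, 3, 3, 3, 3], giving D = diag(3, 6, 3, 3, 3, 3, 3) and L = D - A. The sorted Laplacian eigenvalues are [0, 2, 2, 4, 4, 5, 7]; the algebraic connectivity is the second entry, 2. The eigenvalues sum to 24, which equals trace(L) = 2|E|. The largest eigenvalue, 7, is at most the vertex count 7.

2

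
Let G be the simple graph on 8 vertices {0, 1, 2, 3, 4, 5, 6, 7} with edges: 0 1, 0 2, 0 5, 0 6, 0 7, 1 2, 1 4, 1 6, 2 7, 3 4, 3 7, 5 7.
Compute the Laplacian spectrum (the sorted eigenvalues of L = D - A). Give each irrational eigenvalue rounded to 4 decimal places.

With the vertex order [0, 1, 2, 3, 4, 5, 6, 7], the degrees are [5, 4, 3, 2, 2, 2, 2, 4], giving D = diag(5, 4, 3, 2, 2, 2, 2, 4) and L = D - A. L is symmetric positive semidefinite, so every eigenvalue is real and nonnegative. The single zero eigenvalue shows the graph is connected.

[0, 1.0918, 1.4679, 2.4868, 2.6527, 4.8794, 5.2639, 6.1576]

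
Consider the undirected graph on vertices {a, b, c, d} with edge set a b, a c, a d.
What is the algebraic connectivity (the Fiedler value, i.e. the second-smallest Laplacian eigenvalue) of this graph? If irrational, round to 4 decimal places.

1

Reading degrees in the order [a, b, c, d] gives [3, 1, 1, 1]; set D = diag(3, 1, 1, 1) and form L = D - A. The sorted Laplacian eigenvalues are [0, 1, 1, 4]; the algebraic connectivity is the second entry, 1. The largest eigenvalue, 4, is at most the vertex count 4.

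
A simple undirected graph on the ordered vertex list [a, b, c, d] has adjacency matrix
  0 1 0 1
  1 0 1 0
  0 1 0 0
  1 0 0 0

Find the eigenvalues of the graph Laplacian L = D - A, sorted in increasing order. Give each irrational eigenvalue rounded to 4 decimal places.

[0, 0.5858, 2, 3.4142]

Each diagonal entry of L is the vertex degree and each off-diagonal entry is -1 where an edge is present, 0 otherwise; in the order [a, b, c, d] the diagonal is [2, 2, 1, 1]. The multiplicity of 0 as a Laplacian eigenvalue equals the number of connected components. The single zero eigenvalue shows the graph is connected. By the matrix-tree theorem the graph has (1/4) * product of the nonzero eigenvalues = 1 spanning tree. The largest eigenvalue, 3.4142, is at most the vertex count 4.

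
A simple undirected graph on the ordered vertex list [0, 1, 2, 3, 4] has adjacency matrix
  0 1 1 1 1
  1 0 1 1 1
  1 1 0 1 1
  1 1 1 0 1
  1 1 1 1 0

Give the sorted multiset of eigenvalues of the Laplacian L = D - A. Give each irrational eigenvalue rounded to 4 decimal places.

Reading degrees in the order [0, 1, 2, 3, 4] gives [4, 4, 4, 4, 4]; set D = diag(4, 4, 4, 4, 4) and form L = D - A. The multiplicity of 0 as a Laplacian eigenvalue equals the number of connected components.

[0, 5, 5, 5, 5]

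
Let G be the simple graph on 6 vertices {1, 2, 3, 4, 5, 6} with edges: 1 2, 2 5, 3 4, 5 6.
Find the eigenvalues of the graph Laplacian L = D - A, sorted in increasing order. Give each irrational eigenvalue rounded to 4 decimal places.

[0, 0, 0.5858, 2, 2, 3.4142]

Reading degrees in the order [1, 2, 3, 4, 5, 6] gives [1, 2, 1, 1, 2, 1]; set D = diag(1, 2, 1, 1, 2, 1) and form L = D - A. Diagonalising L (or applying a numerical eigensolver to the 6x6 matrix) gives the spectrum above. The 2 zero eigenvalues correspond to the 2 connected components. The largest eigenvalue, 3.4142, is at most the vertex count 6. There are 2 zeros in the spectrum, matching the 2 components.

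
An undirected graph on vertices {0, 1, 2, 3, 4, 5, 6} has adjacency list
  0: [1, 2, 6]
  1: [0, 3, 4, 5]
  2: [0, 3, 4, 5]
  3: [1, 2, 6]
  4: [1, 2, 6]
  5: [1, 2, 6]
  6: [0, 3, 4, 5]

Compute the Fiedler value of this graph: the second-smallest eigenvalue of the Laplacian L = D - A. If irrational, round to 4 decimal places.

Each diagonal entry of L is the vertex degree and each off-diagonal entry is -1 where an edge is present, 0 otherwise; in the order [0, 1, 2, 3, 4, 5, 6] the diagonal is [3, 4, 4, 3, 3, 3, 4]. Computing the eigenvalues of L and sorting gives [0, 3, 3, 3, 4, 4, 7]. The Fiedler value lambda_2 = 3 is strictly positive, so the graph is connected. The eigenvalues sum to 24, which equals trace(L) = 2|E|.

3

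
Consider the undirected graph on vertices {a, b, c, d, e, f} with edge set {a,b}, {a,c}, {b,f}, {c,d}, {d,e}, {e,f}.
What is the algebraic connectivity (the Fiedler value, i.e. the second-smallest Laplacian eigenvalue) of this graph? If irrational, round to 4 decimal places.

1

With the vertex order [a, b, c, d, e, f], the degrees are [2, 2, 2, 2, 2, 2], giving D = diag(2, 2, 2, 2, 2, 2) and L = D - A. The sorted Laplacian eigenvalues are [0, 1, 1, 3, 3, 4]; the algebraic connectivity is the second entry, 1.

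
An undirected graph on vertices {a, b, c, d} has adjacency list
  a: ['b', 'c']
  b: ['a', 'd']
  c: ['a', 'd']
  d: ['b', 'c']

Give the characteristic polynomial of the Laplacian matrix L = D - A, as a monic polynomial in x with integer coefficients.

x^4 - 8x^3 + 20x^2 - 16x

With the vertex order [a, b, c, d], the degrees are [2, 2, 2, 2], giving D = diag(2, 2, 2, 2) and L = D - A. The eigenvalues of L are [0, 2, 2, 4]; the characteristic polynomial is the product of (x - lambda_i), which multiplies out to x^4 - 8x^3 + 20x^2 - 16x. Since p(0) = det(-L) = 0, x divides p(x). There is one zero in the spectrum, matching the 1 component.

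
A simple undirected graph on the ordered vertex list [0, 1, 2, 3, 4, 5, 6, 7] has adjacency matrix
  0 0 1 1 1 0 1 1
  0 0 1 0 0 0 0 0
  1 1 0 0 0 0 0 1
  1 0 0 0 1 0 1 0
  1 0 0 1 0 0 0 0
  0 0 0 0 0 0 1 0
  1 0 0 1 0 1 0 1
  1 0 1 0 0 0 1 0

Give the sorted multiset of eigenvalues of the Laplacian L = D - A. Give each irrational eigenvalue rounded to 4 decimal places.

[0, 0.5966, 0.9429, 1.9148, 3.1873, 4, 5.2197, 6.1388]

Reading degrees in the order [0, 1, 2, 3, 4, 5, 6, 7] gives [5, 1, 3, 3, 2, 1, 4, 3]; set D = diag(5, 1, 3, 3, 2, 1, 4, 3) and form L = D - A. L is symmetric positive semidefinite, so every eigenvalue is real and nonnegative. The largest eigenvalue, 6.1388, is at most the vertex count 8. The eigenvalues sum to 22, which equals trace(L) = 2|E|.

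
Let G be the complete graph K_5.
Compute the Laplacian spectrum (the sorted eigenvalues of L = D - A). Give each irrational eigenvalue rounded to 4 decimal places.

The graph has 5 vertices and degree multiset [4, 4, 4, 4, 4]; D is the diagonal matrix of degrees and L = D - A. Since every row of L sums to 0, the all-ones vector is in the kernel and 0 is an eigenvalue. The eigenvalues sum to 20, which equals trace(L) = 2|E|.

[0, 5, 5, 5, 5]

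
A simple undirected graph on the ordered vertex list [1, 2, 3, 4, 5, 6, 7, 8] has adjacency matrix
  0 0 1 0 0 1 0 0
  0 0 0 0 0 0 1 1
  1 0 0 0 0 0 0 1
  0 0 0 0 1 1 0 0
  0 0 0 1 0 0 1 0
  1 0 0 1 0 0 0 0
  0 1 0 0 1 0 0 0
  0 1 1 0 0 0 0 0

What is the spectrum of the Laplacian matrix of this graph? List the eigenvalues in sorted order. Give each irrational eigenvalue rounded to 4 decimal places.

[0, 0.5858, 0.5858, 2, 2, 3.4142, 3.4142, 4]

Reading degrees in the order [1, 2, 3, 4, 5, 6, 7, 8] gives [2, 2, 2, 2, 2, 2, 2, 2]; set D = diag(2, 2, 2, 2, 2, 2, 2, 2) and form L = D - A. L is symmetric positive semidefinite, so every eigenvalue is real and nonnegative. The single zero eigenvalue shows the graph is connected. The eigenvalues sum to 16, which equals trace(L) = 2|E|. There is one zero in the spectrum, matching the 1 component.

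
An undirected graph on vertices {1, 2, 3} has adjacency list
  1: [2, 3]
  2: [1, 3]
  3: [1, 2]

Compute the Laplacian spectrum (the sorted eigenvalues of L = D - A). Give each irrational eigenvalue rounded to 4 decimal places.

Each diagonal entry of L is the vertex degree and each off-diagonal entry is -1 where an edge is present, 0 otherwise; in the order [1, 2, 3] the diagonal is [2, 2, 2]. The multiplicity of 0 as a Laplacian eigenvalue equals the number of connected components. The eigenvalues sum to 6, which equals trace(L) = 2|E|.

[0, 3, 3]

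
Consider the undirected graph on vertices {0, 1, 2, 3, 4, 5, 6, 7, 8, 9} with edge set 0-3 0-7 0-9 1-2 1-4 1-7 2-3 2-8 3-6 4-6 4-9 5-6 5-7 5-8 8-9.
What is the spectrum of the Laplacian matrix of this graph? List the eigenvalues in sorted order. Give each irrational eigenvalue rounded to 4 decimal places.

[0, 2, 2, 2, 2, 2, 5, 5, 5, 5]

Reading degrees in the order [0, 1, 2, 3, 4, 5, 6, 7, 8, 9] gives [3, 3, 3, 3, 3, 3, 3, 3, 3, 3]; set D = diag(3, 3, 3, 3, 3, 3, 3, 3, 3, 3) and form L = D - A. The multiplicity of 0 as a Laplacian eigenvalue equals the number of connected components.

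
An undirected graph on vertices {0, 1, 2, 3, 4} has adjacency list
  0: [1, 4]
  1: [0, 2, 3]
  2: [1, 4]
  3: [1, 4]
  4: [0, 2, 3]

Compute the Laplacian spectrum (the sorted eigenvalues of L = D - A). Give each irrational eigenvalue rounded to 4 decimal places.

With the vertex order [0, 1, 2, 3, 4], the degrees are [2, 3, 2, 2, 3], giving D = diag(2, 3, 2, 2, 3) and L = D - A. Since every row of L sums to 0, the all-ones vector is in the kernel and 0 is an eigenvalue. There is one zero in the spectrum, matching the 1 component. The largest eigenvalue, 5, is at most the vertex count 5.

[0, 2, 2, 3, 5]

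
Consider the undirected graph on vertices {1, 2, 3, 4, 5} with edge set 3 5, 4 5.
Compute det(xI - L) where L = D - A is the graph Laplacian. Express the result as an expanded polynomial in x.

Each diagonal entry of L is the vertex degree and each off-diagonal entry is -1 where an edge is present, 0 otherwise; in the order [1, 2, 3, 4, 5] the diagonal is [0, 0, 1, 1, 2]. The eigenvalues of L are [0, 0, 0, 1, 3]; the characteristic polynomial is the product of (x - lambda_i), which multiplies out to x^5 - 4x^4 + 3x^3. Since p(0) = det(-L) = 0, x divides p(x). The largest eigenvalue, 3, is at most the vertex count 5.

x^5 - 4x^4 + 3x^3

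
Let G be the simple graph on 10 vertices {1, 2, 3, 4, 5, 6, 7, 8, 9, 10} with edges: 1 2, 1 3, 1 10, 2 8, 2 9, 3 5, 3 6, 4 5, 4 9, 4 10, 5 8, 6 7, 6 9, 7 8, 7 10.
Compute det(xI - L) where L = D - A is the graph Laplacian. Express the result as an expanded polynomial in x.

x^10 - 30x^9 + 390x^8 - 2880x^7 + 13305x^6 - 39882x^5 + 77640x^4 - 94800x^3 + 66000x^2 - 20000x

With the vertex order [1, 2, 3, 4, 5, 6, 7, 8, 9, 10], the degrees are [3, 3, 3, 3, 3, 3, 3, 3, 3, 3], giving D = diag(3, 3, 3, 3, 3, 3, 3, 3, 3, 3) and L = D - A. L has integer entries, so p(x) = det(xI - L) has integer coefficients. Expanding the determinant yields x^10 - 30x^9 + 390x^8 - 2880x^7 + 13305x^6 - 39882x^5 + 77640x^4 - 94800x^3 + 66000x^2 - 20000x. Since p(0) = det(-L) = 0, x divides p(x). The eigenvalues sum to 30, which equals trace(L) = 2|E|. By the matrix-tree theorem the graph has (1/10) * product of the nonzero eigenvalues = 2000 spanning trees.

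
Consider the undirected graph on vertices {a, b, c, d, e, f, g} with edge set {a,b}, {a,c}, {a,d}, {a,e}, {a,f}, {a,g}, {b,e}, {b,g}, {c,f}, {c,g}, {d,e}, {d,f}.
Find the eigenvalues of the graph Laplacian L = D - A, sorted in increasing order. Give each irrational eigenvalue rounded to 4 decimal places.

[0, 2, 2, 4, 4, 5, 7]

Reading degrees in the order [a, b, c, d, e, f, g] gives [6, 3, 3, 3, 3, 3, 3]; set D = diag(6, 3, 3, 3, 3, 3, 3) and form L = D - A. Since every row of L sums to 0, the all-ones vector is in the kernel and 0 is an eigenvalue. The single zero eigenvalue shows the graph is connected. There is one zero in the spectrum, matching the 1 component. The eigenvalues sum to 24, which equals trace(L) = 2|E|.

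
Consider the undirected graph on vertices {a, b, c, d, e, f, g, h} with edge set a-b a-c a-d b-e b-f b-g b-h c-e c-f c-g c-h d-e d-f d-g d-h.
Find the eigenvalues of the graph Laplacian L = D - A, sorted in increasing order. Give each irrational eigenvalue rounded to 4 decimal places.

Reading degrees in the order [a, b, c, d, e, f, g, h] gives [3, 5, 5, 5, 3, 3, 3, 3]; set D = diag(3, 5, 5, 5, 3, 3, 3, 3) and form L = D - A. L is symmetric positive semidefinite, so every eigenvalue is real and nonnegative. The single zero eigenvalue shows the graph is connected. By the matrix-tree theorem the graph has (1/8) * product of the nonzero eigenvalues = 2025 spanning trees. There is one zero in the spectrum, matching the 1 component.

[0, 3, 3, 3, 3, 5, 5, 8]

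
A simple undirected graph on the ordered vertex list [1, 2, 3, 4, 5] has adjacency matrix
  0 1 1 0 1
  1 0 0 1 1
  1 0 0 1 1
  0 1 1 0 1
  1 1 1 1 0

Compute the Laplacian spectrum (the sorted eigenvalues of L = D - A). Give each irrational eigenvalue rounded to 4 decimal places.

Each diagonal entry of L is the vertex degree and each off-diagonal entry is -1 where an edge is present, 0 otherwise; in the order [1, 2, 3, 4, 5] the diagonal is [3, 3, 3, 3, 4]. The multiplicity of 0 as a Laplacian eigenvalue equals the number of connected components. There is one zero in the spectrum, matching the 1 component. The largest eigenvalue, 5, is at most the vertex count 5.

[0, 3, 3, 5, 5]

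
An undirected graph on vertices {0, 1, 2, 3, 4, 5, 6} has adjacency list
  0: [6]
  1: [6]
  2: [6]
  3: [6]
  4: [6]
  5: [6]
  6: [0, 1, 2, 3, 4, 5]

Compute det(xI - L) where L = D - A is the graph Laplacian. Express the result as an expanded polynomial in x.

x^7 - 12x^6 + 45x^5 - 80x^4 + 75x^3 - 36x^2 + 7x

Each diagonal entry of L is the vertex degree and each off-diagonal entry is -1 where an edge is present, 0 otherwise; in the order [0, 1, 2, 3, 4, 5, 6] the diagonal is [1, 1, 1, 1, 1, 1, 6]. Computing det(xI - L) by cofactor expansion (or equivalently via sum-over-permutations) gives x^7 - 12x^6 + 45x^5 - 80x^4 + 75x^3 - 36x^2 + 7x. The coefficient of x^6 equals -trace(L) = -12, matching the sum of degrees. The largest eigenvalue, 7, is at most the vertex count 7.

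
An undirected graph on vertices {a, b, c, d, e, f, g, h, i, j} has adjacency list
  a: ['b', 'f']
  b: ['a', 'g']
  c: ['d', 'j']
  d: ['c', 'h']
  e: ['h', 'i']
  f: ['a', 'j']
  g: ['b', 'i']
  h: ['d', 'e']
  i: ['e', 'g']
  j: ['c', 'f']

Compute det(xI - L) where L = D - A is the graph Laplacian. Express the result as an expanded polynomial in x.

x^10 - 20x^9 + 170x^8 - 800x^7 + 2275x^6 - 4004x^5 + 4290x^4 - 2640x^3 + 825x^2 - 100x

Reading degrees in the order [a, b, c, d, e, f, g, h, i, j] gives [2, 2, 2, 2, 2, 2, 2, 2, 2, 2]; set D = diag(2, 2, 2, 2, 2, 2, 2, 2, 2, 2) and form L = D - A. L has integer entries, so p(x) = det(xI - L) has integer coefficients. Expanding the determinant yields x^10 - 20x^9 + 170x^8 - 800x^7 + 2275x^6 - 4004x^5 + 4290x^4 - 2640x^3 + 825x^2 - 100x. The constant term is 0 because L is singular (the all-ones vector lies in its kernel). The largest eigenvalue, 4, is at most the vertex count 10.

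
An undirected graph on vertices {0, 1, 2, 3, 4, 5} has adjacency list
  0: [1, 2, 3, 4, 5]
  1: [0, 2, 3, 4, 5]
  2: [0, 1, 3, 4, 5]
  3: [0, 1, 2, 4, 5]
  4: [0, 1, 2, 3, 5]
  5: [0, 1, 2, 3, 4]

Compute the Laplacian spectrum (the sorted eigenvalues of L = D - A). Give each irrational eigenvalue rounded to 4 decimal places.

Each diagonal entry of L is the vertex degree and each off-diagonal entry is -1 where an edge is present, 0 otherwise; in the order [0, 1, 2, 3, 4, 5] the diagonal is [5, 5, 5, 5, 5, 5]. L is symmetric positive semidefinite, so every eigenvalue is real and nonnegative. The single zero eigenvalue shows the graph is connected. By the matrix-tree theorem the graph has (1/6) * product of the nonzero eigenvalues = 1296 spanning trees.

[0, 6, 6, 6, 6, 6]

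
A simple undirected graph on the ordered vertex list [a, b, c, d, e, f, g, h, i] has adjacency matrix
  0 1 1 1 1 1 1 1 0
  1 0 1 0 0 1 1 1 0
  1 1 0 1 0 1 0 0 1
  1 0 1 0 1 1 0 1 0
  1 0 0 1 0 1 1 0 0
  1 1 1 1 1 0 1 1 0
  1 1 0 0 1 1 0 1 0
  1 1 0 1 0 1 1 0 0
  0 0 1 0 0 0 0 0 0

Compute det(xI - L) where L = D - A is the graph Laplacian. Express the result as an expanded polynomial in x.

x^9 - 44x^8 + 826x^7 - 8602x^6 + 54003x^5 - 207206x^4 + 466499x^3 - 544716x^2 + 231840x

With the vertex order [a, b, c, d, e, f, g, h, i], the degrees are [7, 5, 5, 5, 4, 7, 5, 5, 1], giving D = diag(7, 5, 5, 5, 4, 7, 5, 5, 1) and L = D - A. L has integer entries, so p(x) = det(xI - L) has integer coefficients. Expanding the determinant yields x^9 - 44x^8 + 826x^7 - 8602x^6 + 54003x^5 - 207206x^4 + 466499x^3 - 544716x^2 + 231840x. The constant term is 0 because L is singular (the all-ones vector lies in its kernel). There is one zero in the spectrum, matching the 1 component. The largest eigenvalue, 8.0724, is at most the vertex count 9.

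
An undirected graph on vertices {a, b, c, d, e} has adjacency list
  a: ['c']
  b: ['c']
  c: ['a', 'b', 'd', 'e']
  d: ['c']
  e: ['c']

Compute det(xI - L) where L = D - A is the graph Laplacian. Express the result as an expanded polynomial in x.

x^5 - 8x^4 + 18x^3 - 16x^2 + 5x

Reading degrees in the order [a, b, c, d, e] gives [1, 1, 4, 1, 1]; set D = diag(1, 1, 4, 1, 1) and form L = D - A. The eigenvalues of L are [0, 1, 1, 1, 5]; the characteristic polynomial is the product of (x - lambda_i), which multiplies out to x^5 - 8x^4 + 18x^3 - 16x^2 + 5x. Since p(0) = det(-L) = 0, x divides p(x). The eigenvalues sum to 8, which equals trace(L) = 2|E|.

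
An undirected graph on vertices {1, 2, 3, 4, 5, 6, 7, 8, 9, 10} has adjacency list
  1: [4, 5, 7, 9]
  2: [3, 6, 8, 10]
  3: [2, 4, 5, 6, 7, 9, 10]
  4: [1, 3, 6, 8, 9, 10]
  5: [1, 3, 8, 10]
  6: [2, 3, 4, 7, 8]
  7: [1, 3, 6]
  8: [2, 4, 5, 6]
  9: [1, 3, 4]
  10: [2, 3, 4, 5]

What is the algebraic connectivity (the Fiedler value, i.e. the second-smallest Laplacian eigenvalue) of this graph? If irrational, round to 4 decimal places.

2.1535

Each diagonal entry of L is the vertex degree and each off-diagonal entry is -1 where an edge is present, 0 otherwise; in the order [1, 2, 3, 4, 5, 6, 7, 8, 9, 10] the diagonal is [4, 4, 7, 6, 4, 5, 3, 4, 3, 4]. The smallest Laplacian eigenvalue is always 0. The next one, lambda_2 = 2.1535, measures how hard the graph is to disconnect: larger values mean better connectivity. The eigenvalues sum to 44, which equals trace(L) = 2|E|.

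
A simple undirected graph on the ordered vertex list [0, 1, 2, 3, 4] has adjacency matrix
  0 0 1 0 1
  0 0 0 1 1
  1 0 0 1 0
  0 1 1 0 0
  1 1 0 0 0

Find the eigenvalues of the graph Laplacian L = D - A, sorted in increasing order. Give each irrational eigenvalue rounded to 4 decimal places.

Reading degrees in the order [0, 1, 2, 3, 4] gives [2, 2, 2, 2, 2]; set D = diag(2, 2, 2, 2, 2) and form L = D - A. Since every row of L sums to 0, the all-ones vector is in the kernel and 0 is an eigenvalue.

[0, 1.3820, 1.3820, 3.6180, 3.6180]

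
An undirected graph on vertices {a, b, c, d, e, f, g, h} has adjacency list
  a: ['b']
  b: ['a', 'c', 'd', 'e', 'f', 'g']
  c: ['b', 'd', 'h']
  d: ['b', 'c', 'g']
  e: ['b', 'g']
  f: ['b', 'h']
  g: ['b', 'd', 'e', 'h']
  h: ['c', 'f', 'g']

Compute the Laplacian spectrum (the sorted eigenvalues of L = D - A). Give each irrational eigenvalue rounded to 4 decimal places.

[0, 0.9565, 1.5707, 2, 3.1962, 3.6967, 5.3927, 7.1871]

Each diagonal entry of L is the vertex degree and each off-diagonal entry is -1 where an edge is present, 0 otherwise; in the order [a, b, c, d, e, f, g, h] the diagonal is [1, 6, 3, 3, 2, 2, 4, 3]. L is symmetric positive semidefinite, so every eigenvalue is real and nonnegative. The single zero eigenvalue shows the graph is connected. The largest eigenvalue, 7.1871, is at most the vertex count 8.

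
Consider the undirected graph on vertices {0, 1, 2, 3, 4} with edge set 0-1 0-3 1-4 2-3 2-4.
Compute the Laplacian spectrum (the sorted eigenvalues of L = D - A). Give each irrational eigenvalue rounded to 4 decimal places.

With the vertex order [0, 1, 2, 3, 4], the degrees are [2, 2, 2, 2, 2], giving D = diag(2, 2, 2, 2, 2) and L = D - A. L is symmetric positive semidefinite, so every eigenvalue is real and nonnegative. The eigenvalues sum to 10, which equals trace(L) = 2|E|. The largest eigenvalue, 3.6180, is at most the vertex count 5.

[0, 1.3820, 1.3820, 3.6180, 3.6180]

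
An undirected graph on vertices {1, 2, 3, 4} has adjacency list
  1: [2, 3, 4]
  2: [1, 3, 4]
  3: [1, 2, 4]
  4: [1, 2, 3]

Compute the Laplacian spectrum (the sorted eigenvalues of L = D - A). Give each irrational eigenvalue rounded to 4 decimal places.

[0, 4, 4, 4]

Reading degrees in the order [1, 2, 3, 4] gives [3, 3, 3, 3]; set D = diag(3, 3, 3, 3) and form L = D - A. The multiplicity of 0 as a Laplacian eigenvalue equals the number of connected components. There is one zero in the spectrum, matching the 1 component. The largest eigenvalue, 4, is at most the vertex count 4.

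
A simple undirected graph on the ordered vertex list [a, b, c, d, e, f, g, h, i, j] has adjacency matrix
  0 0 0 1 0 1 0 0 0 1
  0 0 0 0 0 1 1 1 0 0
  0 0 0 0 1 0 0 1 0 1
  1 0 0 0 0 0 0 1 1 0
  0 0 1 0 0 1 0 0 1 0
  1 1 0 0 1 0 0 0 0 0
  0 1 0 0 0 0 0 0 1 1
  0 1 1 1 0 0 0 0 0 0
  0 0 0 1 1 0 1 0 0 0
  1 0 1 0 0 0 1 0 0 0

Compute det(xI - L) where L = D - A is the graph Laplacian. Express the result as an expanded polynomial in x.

Each diagonal entry of L is the vertex degree and each off-diagonal entry is -1 where an edge is present, 0 otherwise; in the order [a, b, c, d, e, f, g, h, i, j] the diagonal is [3, 3, 3, 3, 3, 3, 3, 3, 3, 3]. L has integer entries, so p(x) = det(xI - L) has integer coefficients. Expanding the determinant yields x^10 - 30x^9 + 390x^8 - 2880x^7 + 13305x^6 - 39882x^5 + 77640x^4 - 94800x^3 + 66000x^2 - 20000x. Since p(0) = det(-L) = 0, x divides p(x). The largest eigenvalue, 5, is at most the vertex count 10. There is one zero in the spectrum, matching the 1 component.

x^10 - 30x^9 + 390x^8 - 2880x^7 + 13305x^6 - 39882x^5 + 77640x^4 - 94800x^3 + 66000x^2 - 20000x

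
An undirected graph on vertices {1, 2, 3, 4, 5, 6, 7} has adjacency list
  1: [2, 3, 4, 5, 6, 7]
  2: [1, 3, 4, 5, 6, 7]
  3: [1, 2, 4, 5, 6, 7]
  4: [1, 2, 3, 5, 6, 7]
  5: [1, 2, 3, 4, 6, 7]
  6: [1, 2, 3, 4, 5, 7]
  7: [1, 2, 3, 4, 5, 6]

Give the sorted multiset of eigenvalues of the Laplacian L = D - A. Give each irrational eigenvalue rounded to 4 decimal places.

[0, 7, 7, 7, 7, 7, 7]

With the vertex order [1, 2, 3, 4, 5, 6, 7], the degrees are [6, 6, 6, 6, 6, 6, 6], giving D = diag(6, 6, 6, 6, 6, 6, 6) and L = D - A. L is symmetric positive semidefinite, so every eigenvalue is real and nonnegative.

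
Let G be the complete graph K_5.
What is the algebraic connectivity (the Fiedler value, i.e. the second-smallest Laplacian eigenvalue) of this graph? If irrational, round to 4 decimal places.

The graph has 5 vertices and degree multiset [4, 4, 4, 4, 4]; D is the diagonal matrix of degrees and L = D - A. Computing the eigenvalues of L and sorting gives [0, 5, 5, 5, 5]. The Fiedler value lambda_2 = 5 is strictly positive, so the graph is connected. The largest eigenvalue, 5, is at most the vertex count 5.

5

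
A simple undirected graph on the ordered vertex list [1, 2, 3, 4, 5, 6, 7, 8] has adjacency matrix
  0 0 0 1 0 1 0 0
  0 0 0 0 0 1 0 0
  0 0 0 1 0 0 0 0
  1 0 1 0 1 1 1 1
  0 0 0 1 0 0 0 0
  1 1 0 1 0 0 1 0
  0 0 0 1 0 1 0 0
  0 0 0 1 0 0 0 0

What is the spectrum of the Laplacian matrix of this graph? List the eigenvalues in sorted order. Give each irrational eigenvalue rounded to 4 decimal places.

[0, 0.6692, 1, 1, 1.3844, 2, 4.9061, 7.0403]

With the vertex order [1, 2, 3, 4, 5, 6, 7, 8], the degrees are [2, 1, 1, 6, 1, 4, 2, 1], giving D = diag(2, 1, 1, 6, 1, 4, 2, 1) and L = D - A. The multiplicity of 0 as a Laplacian eigenvalue equals the number of connected components. By the matrix-tree theorem the graph has (1/8) * product of the nonzero eigenvalues = 8 spanning trees.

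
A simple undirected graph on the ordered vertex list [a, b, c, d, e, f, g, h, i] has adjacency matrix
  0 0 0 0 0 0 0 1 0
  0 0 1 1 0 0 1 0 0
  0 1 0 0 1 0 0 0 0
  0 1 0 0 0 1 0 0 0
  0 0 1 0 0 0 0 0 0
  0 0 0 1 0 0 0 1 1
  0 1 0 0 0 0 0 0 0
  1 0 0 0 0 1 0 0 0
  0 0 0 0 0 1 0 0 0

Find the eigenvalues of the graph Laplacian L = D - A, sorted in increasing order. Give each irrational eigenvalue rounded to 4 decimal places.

With the vertex order [a, b, c, d, e, f, g, h, i], the degrees are [1, 3, 2, 2, 1, 3, 1, 2, 1], giving D = diag(1, 3, 2, 2, 1, 3, 1, 2, 1) and L = D - A. The multiplicity of 0 as a Laplacian eigenvalue equals the number of connected components. The single zero eigenvalue shows the graph is connected. The eigenvalues sum to 16, which equals trace(L) = 2|E|.

[0, 0.1729, 0.5587, 0.6617, 1.4331, 2.2091, 2.4851, 3.9563, 4.5231]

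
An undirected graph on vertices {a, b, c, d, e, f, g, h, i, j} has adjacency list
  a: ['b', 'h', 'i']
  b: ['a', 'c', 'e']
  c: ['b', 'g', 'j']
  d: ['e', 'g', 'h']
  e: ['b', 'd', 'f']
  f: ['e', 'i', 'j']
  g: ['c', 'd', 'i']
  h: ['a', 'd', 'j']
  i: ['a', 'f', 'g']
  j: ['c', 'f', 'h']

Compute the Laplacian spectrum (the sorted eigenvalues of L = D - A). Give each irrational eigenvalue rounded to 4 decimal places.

[0, 2, 2, 2, 2, 2, 5, 5, 5, 5]

Reading degrees in the order [a, b, c, d, e, f, g, h, i, j] gives [3, 3, 3, 3, 3, 3, 3, 3, 3, 3]; set D = diag(3, 3, 3, 3, 3, 3, 3, 3, 3, 3) and form L = D - A. Diagonalising L (or applying a numerical eigensolver to the 10x10 matrix) gives the spectrum above. The single zero eigenvalue shows the graph is connected.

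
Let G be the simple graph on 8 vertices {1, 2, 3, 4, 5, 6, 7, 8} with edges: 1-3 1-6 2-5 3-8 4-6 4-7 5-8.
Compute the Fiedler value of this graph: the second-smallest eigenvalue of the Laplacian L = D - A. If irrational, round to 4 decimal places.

Reading degrees in the order [1, 2, 3, 4, 5, 6, 7, 8] gives [2, 1, 2, 2, 2, 2, 1, 2]; set D = diag(2, 1, 2, 2, 2, 2, 1, 2) and form L = D - A. The sorted Laplacian eigenvalues are [0, 0.1522, 0.5858, 1.2346, 2, 2.7654, 3.4142, 3.8478]; the algebraic connectivity is the second entry, 0.1522. The eigenvalues sum to 14, which equals trace(L) = 2|E|.

0.1522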